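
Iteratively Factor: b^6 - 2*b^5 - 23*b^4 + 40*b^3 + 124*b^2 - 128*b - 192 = (b + 2)*(b^5 - 4*b^4 - 15*b^3 + 70*b^2 - 16*b - 96) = (b - 2)*(b + 2)*(b^4 - 2*b^3 - 19*b^2 + 32*b + 48) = (b - 3)*(b - 2)*(b + 2)*(b^3 + b^2 - 16*b - 16) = (b - 3)*(b - 2)*(b + 1)*(b + 2)*(b^2 - 16) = (b - 3)*(b - 2)*(b + 1)*(b + 2)*(b + 4)*(b - 4)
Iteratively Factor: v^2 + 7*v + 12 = (v + 3)*(v + 4)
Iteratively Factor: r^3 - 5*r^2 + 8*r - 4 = (r - 2)*(r^2 - 3*r + 2) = (r - 2)^2*(r - 1)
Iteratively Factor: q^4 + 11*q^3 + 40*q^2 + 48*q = (q)*(q^3 + 11*q^2 + 40*q + 48) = q*(q + 4)*(q^2 + 7*q + 12) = q*(q + 4)^2*(q + 3)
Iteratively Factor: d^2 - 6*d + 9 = (d - 3)*(d - 3)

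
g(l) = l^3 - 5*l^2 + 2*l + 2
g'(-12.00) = 554.00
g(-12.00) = -2470.00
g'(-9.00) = 335.00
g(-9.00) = -1150.00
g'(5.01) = 27.20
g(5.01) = 12.27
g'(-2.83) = 54.33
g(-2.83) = -66.37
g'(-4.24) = 98.33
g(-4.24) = -172.59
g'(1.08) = -5.30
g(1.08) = -0.41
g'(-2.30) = 40.87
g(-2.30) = -41.22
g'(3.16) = 0.36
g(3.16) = -10.05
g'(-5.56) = 150.34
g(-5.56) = -335.57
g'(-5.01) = 127.40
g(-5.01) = -259.27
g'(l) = 3*l^2 - 10*l + 2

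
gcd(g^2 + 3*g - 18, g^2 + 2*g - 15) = g - 3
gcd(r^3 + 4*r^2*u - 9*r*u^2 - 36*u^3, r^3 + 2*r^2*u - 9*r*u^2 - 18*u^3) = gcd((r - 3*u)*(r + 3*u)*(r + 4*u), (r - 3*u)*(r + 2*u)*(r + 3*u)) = r^2 - 9*u^2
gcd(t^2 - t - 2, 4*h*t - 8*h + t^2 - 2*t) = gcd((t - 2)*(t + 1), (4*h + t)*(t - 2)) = t - 2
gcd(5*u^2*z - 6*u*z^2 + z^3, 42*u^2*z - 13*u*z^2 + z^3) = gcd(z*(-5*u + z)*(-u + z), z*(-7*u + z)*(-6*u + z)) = z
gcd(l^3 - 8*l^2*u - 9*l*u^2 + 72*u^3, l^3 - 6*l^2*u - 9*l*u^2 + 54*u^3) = -l^2 + 9*u^2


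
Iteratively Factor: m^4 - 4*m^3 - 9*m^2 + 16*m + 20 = (m + 1)*(m^3 - 5*m^2 - 4*m + 20) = (m - 2)*(m + 1)*(m^2 - 3*m - 10) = (m - 5)*(m - 2)*(m + 1)*(m + 2)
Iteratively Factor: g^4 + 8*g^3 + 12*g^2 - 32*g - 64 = (g - 2)*(g^3 + 10*g^2 + 32*g + 32) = (g - 2)*(g + 4)*(g^2 + 6*g + 8) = (g - 2)*(g + 2)*(g + 4)*(g + 4)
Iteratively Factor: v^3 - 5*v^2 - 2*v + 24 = (v - 4)*(v^2 - v - 6) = (v - 4)*(v + 2)*(v - 3)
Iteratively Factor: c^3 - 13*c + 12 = (c - 3)*(c^2 + 3*c - 4) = (c - 3)*(c + 4)*(c - 1)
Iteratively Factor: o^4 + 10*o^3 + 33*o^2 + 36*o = (o + 3)*(o^3 + 7*o^2 + 12*o) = (o + 3)*(o + 4)*(o^2 + 3*o) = o*(o + 3)*(o + 4)*(o + 3)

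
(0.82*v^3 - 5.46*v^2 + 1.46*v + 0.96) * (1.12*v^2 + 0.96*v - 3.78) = 0.9184*v^5 - 5.328*v^4 - 6.706*v^3 + 23.1156*v^2 - 4.5972*v - 3.6288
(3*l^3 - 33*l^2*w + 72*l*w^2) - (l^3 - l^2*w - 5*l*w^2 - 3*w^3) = 2*l^3 - 32*l^2*w + 77*l*w^2 + 3*w^3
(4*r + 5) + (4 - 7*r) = 9 - 3*r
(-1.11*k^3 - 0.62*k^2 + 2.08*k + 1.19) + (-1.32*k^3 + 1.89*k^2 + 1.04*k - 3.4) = -2.43*k^3 + 1.27*k^2 + 3.12*k - 2.21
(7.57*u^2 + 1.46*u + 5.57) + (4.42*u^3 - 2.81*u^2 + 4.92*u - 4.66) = 4.42*u^3 + 4.76*u^2 + 6.38*u + 0.91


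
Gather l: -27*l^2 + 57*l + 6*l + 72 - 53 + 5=-27*l^2 + 63*l + 24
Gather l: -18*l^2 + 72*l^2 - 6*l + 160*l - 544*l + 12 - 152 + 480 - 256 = 54*l^2 - 390*l + 84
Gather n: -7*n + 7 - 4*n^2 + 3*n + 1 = -4*n^2 - 4*n + 8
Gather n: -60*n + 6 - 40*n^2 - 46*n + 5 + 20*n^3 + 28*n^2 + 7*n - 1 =20*n^3 - 12*n^2 - 99*n + 10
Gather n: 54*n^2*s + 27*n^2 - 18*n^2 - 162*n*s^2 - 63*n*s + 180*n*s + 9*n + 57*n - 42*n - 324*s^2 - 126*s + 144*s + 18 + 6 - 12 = n^2*(54*s + 9) + n*(-162*s^2 + 117*s + 24) - 324*s^2 + 18*s + 12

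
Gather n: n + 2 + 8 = n + 10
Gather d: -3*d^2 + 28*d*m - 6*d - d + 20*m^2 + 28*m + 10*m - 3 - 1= -3*d^2 + d*(28*m - 7) + 20*m^2 + 38*m - 4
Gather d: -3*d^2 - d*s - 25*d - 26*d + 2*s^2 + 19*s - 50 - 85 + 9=-3*d^2 + d*(-s - 51) + 2*s^2 + 19*s - 126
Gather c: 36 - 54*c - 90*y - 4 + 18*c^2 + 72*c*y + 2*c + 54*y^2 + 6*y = 18*c^2 + c*(72*y - 52) + 54*y^2 - 84*y + 32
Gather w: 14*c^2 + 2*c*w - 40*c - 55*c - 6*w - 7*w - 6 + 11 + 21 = 14*c^2 - 95*c + w*(2*c - 13) + 26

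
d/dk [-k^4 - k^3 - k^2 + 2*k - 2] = -4*k^3 - 3*k^2 - 2*k + 2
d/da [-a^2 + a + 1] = 1 - 2*a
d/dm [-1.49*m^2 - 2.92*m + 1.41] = -2.98*m - 2.92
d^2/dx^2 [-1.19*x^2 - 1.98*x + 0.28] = -2.38000000000000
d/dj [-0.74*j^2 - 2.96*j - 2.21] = -1.48*j - 2.96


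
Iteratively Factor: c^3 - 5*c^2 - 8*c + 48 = (c - 4)*(c^2 - c - 12) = (c - 4)*(c + 3)*(c - 4)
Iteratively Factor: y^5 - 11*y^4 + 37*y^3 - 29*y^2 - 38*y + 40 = (y - 2)*(y^4 - 9*y^3 + 19*y^2 + 9*y - 20) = (y - 2)*(y - 1)*(y^3 - 8*y^2 + 11*y + 20) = (y - 5)*(y - 2)*(y - 1)*(y^2 - 3*y - 4) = (y - 5)*(y - 4)*(y - 2)*(y - 1)*(y + 1)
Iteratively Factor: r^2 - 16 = (r + 4)*(r - 4)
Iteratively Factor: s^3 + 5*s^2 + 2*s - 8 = (s - 1)*(s^2 + 6*s + 8) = (s - 1)*(s + 4)*(s + 2)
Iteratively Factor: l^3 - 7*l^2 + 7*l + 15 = (l + 1)*(l^2 - 8*l + 15) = (l - 5)*(l + 1)*(l - 3)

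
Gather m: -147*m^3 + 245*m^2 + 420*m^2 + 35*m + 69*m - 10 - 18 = -147*m^3 + 665*m^2 + 104*m - 28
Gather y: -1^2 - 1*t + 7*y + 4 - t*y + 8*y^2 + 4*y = -t + 8*y^2 + y*(11 - t) + 3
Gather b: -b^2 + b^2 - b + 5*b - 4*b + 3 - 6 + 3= 0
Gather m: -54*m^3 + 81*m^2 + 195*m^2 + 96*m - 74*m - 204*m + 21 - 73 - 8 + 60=-54*m^3 + 276*m^2 - 182*m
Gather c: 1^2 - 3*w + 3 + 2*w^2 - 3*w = 2*w^2 - 6*w + 4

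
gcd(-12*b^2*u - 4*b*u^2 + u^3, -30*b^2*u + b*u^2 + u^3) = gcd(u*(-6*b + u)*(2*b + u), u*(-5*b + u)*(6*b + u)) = u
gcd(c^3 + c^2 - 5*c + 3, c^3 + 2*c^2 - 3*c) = c^2 + 2*c - 3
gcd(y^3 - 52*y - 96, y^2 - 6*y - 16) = y^2 - 6*y - 16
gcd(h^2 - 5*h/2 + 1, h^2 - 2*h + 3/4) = h - 1/2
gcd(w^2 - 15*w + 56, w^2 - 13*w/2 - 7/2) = w - 7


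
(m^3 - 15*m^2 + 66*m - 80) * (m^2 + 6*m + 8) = m^5 - 9*m^4 - 16*m^3 + 196*m^2 + 48*m - 640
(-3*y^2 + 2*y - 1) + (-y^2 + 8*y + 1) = -4*y^2 + 10*y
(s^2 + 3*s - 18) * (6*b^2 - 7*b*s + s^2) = 6*b^2*s^2 + 18*b^2*s - 108*b^2 - 7*b*s^3 - 21*b*s^2 + 126*b*s + s^4 + 3*s^3 - 18*s^2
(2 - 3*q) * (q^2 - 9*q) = -3*q^3 + 29*q^2 - 18*q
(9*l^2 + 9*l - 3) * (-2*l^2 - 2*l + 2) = -18*l^4 - 36*l^3 + 6*l^2 + 24*l - 6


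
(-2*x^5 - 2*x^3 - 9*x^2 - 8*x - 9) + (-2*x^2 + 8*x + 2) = -2*x^5 - 2*x^3 - 11*x^2 - 7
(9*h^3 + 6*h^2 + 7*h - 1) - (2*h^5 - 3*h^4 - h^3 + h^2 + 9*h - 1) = -2*h^5 + 3*h^4 + 10*h^3 + 5*h^2 - 2*h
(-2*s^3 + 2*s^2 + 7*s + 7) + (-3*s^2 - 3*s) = -2*s^3 - s^2 + 4*s + 7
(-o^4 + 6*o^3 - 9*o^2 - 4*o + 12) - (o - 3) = -o^4 + 6*o^3 - 9*o^2 - 5*o + 15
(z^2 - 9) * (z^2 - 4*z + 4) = z^4 - 4*z^3 - 5*z^2 + 36*z - 36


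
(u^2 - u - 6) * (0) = 0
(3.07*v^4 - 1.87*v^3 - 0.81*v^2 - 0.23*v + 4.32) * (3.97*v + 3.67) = 12.1879*v^5 + 3.843*v^4 - 10.0786*v^3 - 3.8858*v^2 + 16.3063*v + 15.8544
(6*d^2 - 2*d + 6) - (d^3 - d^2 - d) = -d^3 + 7*d^2 - d + 6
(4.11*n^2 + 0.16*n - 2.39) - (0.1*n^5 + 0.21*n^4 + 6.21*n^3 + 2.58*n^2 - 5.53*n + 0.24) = -0.1*n^5 - 0.21*n^4 - 6.21*n^3 + 1.53*n^2 + 5.69*n - 2.63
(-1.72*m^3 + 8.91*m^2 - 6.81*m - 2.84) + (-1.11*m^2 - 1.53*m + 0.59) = -1.72*m^3 + 7.8*m^2 - 8.34*m - 2.25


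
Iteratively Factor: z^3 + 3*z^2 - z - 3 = (z + 3)*(z^2 - 1) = (z - 1)*(z + 3)*(z + 1)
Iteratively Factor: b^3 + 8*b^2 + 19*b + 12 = (b + 3)*(b^2 + 5*b + 4) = (b + 3)*(b + 4)*(b + 1)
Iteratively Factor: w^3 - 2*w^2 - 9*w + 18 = (w - 2)*(w^2 - 9) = (w - 3)*(w - 2)*(w + 3)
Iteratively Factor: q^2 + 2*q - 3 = (q - 1)*(q + 3)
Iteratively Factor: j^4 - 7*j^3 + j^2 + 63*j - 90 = (j + 3)*(j^3 - 10*j^2 + 31*j - 30) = (j - 5)*(j + 3)*(j^2 - 5*j + 6) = (j - 5)*(j - 3)*(j + 3)*(j - 2)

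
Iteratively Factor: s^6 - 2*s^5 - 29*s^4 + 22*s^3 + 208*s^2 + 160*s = (s)*(s^5 - 2*s^4 - 29*s^3 + 22*s^2 + 208*s + 160) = s*(s + 4)*(s^4 - 6*s^3 - 5*s^2 + 42*s + 40) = s*(s - 4)*(s + 4)*(s^3 - 2*s^2 - 13*s - 10) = s*(s - 5)*(s - 4)*(s + 4)*(s^2 + 3*s + 2) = s*(s - 5)*(s - 4)*(s + 1)*(s + 4)*(s + 2)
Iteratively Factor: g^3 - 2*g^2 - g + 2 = (g - 1)*(g^2 - g - 2) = (g - 1)*(g + 1)*(g - 2)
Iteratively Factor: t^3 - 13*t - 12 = (t - 4)*(t^2 + 4*t + 3) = (t - 4)*(t + 3)*(t + 1)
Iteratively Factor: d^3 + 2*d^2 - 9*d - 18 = (d - 3)*(d^2 + 5*d + 6) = (d - 3)*(d + 2)*(d + 3)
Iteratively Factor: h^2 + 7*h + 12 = (h + 3)*(h + 4)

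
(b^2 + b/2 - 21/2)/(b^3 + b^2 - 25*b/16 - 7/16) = 8*(2*b^2 + b - 21)/(16*b^3 + 16*b^2 - 25*b - 7)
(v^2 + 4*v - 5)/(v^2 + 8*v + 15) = (v - 1)/(v + 3)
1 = 1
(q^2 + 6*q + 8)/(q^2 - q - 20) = (q + 2)/(q - 5)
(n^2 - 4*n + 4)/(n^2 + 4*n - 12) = (n - 2)/(n + 6)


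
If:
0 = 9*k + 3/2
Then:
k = -1/6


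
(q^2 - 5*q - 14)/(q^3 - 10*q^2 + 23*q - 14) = (q + 2)/(q^2 - 3*q + 2)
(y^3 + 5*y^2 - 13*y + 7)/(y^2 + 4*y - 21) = (y^2 - 2*y + 1)/(y - 3)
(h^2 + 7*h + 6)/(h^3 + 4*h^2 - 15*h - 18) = 1/(h - 3)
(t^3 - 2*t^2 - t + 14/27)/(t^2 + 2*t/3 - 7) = (t^2 + t/3 - 2/9)/(t + 3)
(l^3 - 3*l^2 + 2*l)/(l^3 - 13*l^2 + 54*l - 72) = l*(l^2 - 3*l + 2)/(l^3 - 13*l^2 + 54*l - 72)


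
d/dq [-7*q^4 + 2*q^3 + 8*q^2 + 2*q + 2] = -28*q^3 + 6*q^2 + 16*q + 2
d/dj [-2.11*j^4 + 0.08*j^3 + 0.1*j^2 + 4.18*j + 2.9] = -8.44*j^3 + 0.24*j^2 + 0.2*j + 4.18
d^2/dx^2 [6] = 0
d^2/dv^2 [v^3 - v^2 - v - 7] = 6*v - 2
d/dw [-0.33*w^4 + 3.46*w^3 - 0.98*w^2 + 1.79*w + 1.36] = -1.32*w^3 + 10.38*w^2 - 1.96*w + 1.79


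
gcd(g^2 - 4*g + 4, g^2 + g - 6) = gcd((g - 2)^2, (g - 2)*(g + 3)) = g - 2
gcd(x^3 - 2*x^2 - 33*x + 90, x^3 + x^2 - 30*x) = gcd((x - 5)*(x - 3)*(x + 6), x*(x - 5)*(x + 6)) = x^2 + x - 30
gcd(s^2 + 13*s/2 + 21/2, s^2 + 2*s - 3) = s + 3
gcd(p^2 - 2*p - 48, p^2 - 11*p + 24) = p - 8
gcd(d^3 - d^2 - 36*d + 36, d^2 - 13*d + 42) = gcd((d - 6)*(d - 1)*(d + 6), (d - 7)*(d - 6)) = d - 6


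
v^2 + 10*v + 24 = (v + 4)*(v + 6)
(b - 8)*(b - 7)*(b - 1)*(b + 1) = b^4 - 15*b^3 + 55*b^2 + 15*b - 56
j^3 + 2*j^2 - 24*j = j*(j - 4)*(j + 6)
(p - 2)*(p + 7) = p^2 + 5*p - 14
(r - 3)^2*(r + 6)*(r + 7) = r^4 + 7*r^3 - 27*r^2 - 135*r + 378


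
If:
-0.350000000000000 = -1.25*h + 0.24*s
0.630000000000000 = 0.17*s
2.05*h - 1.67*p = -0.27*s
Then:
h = 0.99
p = 1.82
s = 3.71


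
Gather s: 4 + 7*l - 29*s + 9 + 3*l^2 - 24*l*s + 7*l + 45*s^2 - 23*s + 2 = 3*l^2 + 14*l + 45*s^2 + s*(-24*l - 52) + 15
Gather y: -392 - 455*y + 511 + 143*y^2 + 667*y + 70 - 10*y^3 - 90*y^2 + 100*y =-10*y^3 + 53*y^2 + 312*y + 189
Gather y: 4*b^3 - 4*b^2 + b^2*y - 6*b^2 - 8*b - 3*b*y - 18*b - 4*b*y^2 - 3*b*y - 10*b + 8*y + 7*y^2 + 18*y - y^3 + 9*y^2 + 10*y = 4*b^3 - 10*b^2 - 36*b - y^3 + y^2*(16 - 4*b) + y*(b^2 - 6*b + 36)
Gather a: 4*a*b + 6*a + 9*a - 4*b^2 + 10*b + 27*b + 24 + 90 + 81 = a*(4*b + 15) - 4*b^2 + 37*b + 195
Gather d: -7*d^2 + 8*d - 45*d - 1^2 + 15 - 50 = -7*d^2 - 37*d - 36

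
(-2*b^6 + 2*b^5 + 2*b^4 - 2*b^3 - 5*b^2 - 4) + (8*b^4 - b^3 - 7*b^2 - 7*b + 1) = -2*b^6 + 2*b^5 + 10*b^4 - 3*b^3 - 12*b^2 - 7*b - 3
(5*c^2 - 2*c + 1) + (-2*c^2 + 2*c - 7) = 3*c^2 - 6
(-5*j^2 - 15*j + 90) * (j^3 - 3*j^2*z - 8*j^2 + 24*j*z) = -5*j^5 + 15*j^4*z + 25*j^4 - 75*j^3*z + 210*j^3 - 630*j^2*z - 720*j^2 + 2160*j*z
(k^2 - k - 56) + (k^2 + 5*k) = 2*k^2 + 4*k - 56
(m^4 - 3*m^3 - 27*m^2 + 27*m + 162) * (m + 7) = m^5 + 4*m^4 - 48*m^3 - 162*m^2 + 351*m + 1134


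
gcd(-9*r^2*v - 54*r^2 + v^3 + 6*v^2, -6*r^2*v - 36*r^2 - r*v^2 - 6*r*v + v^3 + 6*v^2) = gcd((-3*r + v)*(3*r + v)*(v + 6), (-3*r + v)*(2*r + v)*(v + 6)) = 3*r*v + 18*r - v^2 - 6*v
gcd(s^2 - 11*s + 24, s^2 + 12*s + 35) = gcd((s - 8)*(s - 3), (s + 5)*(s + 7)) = 1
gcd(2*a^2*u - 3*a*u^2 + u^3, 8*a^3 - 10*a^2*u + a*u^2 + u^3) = 2*a^2 - 3*a*u + u^2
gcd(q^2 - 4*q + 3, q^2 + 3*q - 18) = q - 3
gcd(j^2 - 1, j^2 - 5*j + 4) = j - 1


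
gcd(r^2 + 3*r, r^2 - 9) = r + 3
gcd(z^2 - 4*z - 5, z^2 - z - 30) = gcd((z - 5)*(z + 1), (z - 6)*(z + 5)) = 1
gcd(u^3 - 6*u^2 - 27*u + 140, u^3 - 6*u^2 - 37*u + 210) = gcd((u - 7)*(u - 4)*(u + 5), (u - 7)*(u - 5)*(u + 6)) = u - 7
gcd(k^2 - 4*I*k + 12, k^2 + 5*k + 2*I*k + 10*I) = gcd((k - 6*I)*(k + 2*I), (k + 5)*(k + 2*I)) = k + 2*I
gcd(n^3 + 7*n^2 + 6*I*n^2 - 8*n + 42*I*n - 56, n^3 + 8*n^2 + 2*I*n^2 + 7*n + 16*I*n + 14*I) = n^2 + n*(7 + 2*I) + 14*I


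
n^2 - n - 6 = (n - 3)*(n + 2)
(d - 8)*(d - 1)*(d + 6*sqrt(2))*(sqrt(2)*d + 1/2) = sqrt(2)*d^4 - 9*sqrt(2)*d^3 + 25*d^3/2 - 225*d^2/2 + 11*sqrt(2)*d^2 - 27*sqrt(2)*d + 100*d + 24*sqrt(2)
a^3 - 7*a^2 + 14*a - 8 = (a - 4)*(a - 2)*(a - 1)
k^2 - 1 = (k - 1)*(k + 1)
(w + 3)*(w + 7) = w^2 + 10*w + 21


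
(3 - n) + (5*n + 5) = 4*n + 8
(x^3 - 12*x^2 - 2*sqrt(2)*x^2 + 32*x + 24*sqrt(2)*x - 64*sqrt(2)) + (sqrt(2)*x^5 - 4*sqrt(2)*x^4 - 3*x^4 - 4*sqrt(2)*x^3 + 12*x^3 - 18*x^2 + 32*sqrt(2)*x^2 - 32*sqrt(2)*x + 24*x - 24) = sqrt(2)*x^5 - 4*sqrt(2)*x^4 - 3*x^4 - 4*sqrt(2)*x^3 + 13*x^3 - 30*x^2 + 30*sqrt(2)*x^2 - 8*sqrt(2)*x + 56*x - 64*sqrt(2) - 24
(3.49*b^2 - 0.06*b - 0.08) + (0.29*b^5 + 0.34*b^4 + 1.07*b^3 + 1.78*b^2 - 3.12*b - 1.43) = 0.29*b^5 + 0.34*b^4 + 1.07*b^3 + 5.27*b^2 - 3.18*b - 1.51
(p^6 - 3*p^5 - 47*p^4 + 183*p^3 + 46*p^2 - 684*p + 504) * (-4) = -4*p^6 + 12*p^5 + 188*p^4 - 732*p^3 - 184*p^2 + 2736*p - 2016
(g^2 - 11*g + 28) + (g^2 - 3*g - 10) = 2*g^2 - 14*g + 18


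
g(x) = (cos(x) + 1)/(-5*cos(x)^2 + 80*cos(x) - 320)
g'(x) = (-10*sin(x)*cos(x) + 80*sin(x))*(cos(x) + 1)/(-5*cos(x)^2 + 80*cos(x) - 320)^2 - sin(x)/(-5*cos(x)^2 + 80*cos(x) - 320) = -(cos(x) + 10)*sin(x)/(5*(cos(x) - 8)^3)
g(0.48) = -0.01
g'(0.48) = 0.00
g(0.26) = -0.01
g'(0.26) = 0.00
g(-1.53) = -0.00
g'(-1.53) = -0.00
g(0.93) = -0.01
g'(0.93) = 0.00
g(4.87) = -0.00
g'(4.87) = -0.00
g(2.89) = -0.00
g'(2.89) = 0.00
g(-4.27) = -0.00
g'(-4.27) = 0.00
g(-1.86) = -0.00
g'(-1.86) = -0.00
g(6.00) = -0.00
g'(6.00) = 0.00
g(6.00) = -0.00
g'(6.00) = 0.00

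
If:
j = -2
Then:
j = -2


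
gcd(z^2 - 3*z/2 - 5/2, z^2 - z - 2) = z + 1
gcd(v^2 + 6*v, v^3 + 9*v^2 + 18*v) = v^2 + 6*v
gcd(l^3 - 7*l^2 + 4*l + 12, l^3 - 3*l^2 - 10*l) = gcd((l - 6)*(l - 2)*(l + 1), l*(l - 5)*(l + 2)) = 1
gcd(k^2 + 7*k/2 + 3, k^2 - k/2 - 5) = k + 2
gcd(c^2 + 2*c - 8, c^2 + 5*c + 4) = c + 4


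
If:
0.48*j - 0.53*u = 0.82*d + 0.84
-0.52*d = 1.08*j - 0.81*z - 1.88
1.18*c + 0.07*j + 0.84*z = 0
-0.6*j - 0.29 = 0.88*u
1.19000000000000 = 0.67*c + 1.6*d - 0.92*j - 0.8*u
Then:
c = -2.61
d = 2.40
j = 3.13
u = -2.47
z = 3.40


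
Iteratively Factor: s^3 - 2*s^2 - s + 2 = (s + 1)*(s^2 - 3*s + 2) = (s - 1)*(s + 1)*(s - 2)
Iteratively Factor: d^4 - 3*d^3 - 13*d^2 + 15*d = (d - 5)*(d^3 + 2*d^2 - 3*d) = d*(d - 5)*(d^2 + 2*d - 3) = d*(d - 5)*(d - 1)*(d + 3)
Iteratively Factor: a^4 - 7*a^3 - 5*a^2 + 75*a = (a - 5)*(a^3 - 2*a^2 - 15*a) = (a - 5)^2*(a^2 + 3*a) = a*(a - 5)^2*(a + 3)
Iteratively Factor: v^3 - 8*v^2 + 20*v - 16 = (v - 2)*(v^2 - 6*v + 8) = (v - 2)^2*(v - 4)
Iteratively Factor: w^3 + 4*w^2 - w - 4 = (w - 1)*(w^2 + 5*w + 4) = (w - 1)*(w + 1)*(w + 4)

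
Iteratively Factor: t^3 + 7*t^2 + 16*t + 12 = (t + 2)*(t^2 + 5*t + 6) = (t + 2)*(t + 3)*(t + 2)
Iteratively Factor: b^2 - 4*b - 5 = (b + 1)*(b - 5)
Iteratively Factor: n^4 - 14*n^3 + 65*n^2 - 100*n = (n - 4)*(n^3 - 10*n^2 + 25*n) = n*(n - 4)*(n^2 - 10*n + 25) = n*(n - 5)*(n - 4)*(n - 5)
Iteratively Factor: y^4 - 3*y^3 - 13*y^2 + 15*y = (y)*(y^3 - 3*y^2 - 13*y + 15) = y*(y - 1)*(y^2 - 2*y - 15) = y*(y - 5)*(y - 1)*(y + 3)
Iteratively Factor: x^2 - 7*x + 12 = (x - 3)*(x - 4)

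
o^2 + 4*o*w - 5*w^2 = (o - w)*(o + 5*w)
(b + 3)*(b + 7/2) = b^2 + 13*b/2 + 21/2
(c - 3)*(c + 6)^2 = c^3 + 9*c^2 - 108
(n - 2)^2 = n^2 - 4*n + 4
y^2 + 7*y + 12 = (y + 3)*(y + 4)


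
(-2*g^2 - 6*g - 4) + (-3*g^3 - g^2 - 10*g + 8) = -3*g^3 - 3*g^2 - 16*g + 4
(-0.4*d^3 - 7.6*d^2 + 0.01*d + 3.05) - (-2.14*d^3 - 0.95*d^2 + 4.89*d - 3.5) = 1.74*d^3 - 6.65*d^2 - 4.88*d + 6.55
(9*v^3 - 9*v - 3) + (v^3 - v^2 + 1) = 10*v^3 - v^2 - 9*v - 2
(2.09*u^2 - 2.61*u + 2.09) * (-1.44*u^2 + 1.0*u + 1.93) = -3.0096*u^4 + 5.8484*u^3 - 1.5859*u^2 - 2.9473*u + 4.0337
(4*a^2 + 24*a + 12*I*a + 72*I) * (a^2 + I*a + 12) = 4*a^4 + 24*a^3 + 16*I*a^3 + 36*a^2 + 96*I*a^2 + 216*a + 144*I*a + 864*I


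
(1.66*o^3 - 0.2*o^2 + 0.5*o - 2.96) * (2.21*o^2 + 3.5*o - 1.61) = 3.6686*o^5 + 5.368*o^4 - 2.2676*o^3 - 4.4696*o^2 - 11.165*o + 4.7656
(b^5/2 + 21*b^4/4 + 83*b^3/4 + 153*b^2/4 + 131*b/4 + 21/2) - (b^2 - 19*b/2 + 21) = b^5/2 + 21*b^4/4 + 83*b^3/4 + 149*b^2/4 + 169*b/4 - 21/2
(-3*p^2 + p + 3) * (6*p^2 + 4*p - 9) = -18*p^4 - 6*p^3 + 49*p^2 + 3*p - 27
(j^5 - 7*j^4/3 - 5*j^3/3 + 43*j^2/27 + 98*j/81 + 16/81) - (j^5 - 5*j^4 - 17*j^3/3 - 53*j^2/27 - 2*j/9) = 8*j^4/3 + 4*j^3 + 32*j^2/9 + 116*j/81 + 16/81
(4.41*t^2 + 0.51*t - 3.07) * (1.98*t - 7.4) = 8.7318*t^3 - 31.6242*t^2 - 9.8526*t + 22.718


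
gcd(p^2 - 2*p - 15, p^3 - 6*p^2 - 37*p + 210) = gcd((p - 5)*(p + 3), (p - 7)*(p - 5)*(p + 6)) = p - 5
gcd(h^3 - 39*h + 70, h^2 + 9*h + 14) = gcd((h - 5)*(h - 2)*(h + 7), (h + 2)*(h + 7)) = h + 7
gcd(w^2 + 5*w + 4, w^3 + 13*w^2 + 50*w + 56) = w + 4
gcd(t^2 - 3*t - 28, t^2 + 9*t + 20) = t + 4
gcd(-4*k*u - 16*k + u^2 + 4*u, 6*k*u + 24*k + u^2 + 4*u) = u + 4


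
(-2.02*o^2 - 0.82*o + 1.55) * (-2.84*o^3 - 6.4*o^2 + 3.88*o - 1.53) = 5.7368*o^5 + 15.2568*o^4 - 6.9916*o^3 - 10.011*o^2 + 7.2686*o - 2.3715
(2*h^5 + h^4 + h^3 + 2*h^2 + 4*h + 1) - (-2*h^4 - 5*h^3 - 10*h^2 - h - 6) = 2*h^5 + 3*h^4 + 6*h^3 + 12*h^2 + 5*h + 7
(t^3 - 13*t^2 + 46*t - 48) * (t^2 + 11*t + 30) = t^5 - 2*t^4 - 67*t^3 + 68*t^2 + 852*t - 1440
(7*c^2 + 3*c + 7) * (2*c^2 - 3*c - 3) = 14*c^4 - 15*c^3 - 16*c^2 - 30*c - 21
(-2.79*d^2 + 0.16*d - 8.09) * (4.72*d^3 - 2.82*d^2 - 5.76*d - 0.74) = -13.1688*d^5 + 8.623*d^4 - 22.5656*d^3 + 23.9568*d^2 + 46.48*d + 5.9866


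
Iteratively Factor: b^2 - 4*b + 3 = (b - 1)*(b - 3)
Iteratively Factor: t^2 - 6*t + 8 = (t - 4)*(t - 2)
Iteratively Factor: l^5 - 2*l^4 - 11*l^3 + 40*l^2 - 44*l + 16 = (l - 2)*(l^4 - 11*l^2 + 18*l - 8) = (l - 2)*(l - 1)*(l^3 + l^2 - 10*l + 8) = (l - 2)*(l - 1)*(l + 4)*(l^2 - 3*l + 2) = (l - 2)*(l - 1)^2*(l + 4)*(l - 2)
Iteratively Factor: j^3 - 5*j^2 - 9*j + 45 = (j - 3)*(j^2 - 2*j - 15) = (j - 5)*(j - 3)*(j + 3)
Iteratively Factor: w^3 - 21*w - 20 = (w + 1)*(w^2 - w - 20) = (w - 5)*(w + 1)*(w + 4)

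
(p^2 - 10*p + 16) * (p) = p^3 - 10*p^2 + 16*p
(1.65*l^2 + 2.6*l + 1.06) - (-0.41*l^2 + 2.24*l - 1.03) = 2.06*l^2 + 0.36*l + 2.09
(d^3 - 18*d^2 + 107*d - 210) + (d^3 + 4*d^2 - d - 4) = 2*d^3 - 14*d^2 + 106*d - 214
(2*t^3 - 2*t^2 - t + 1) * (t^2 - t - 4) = 2*t^5 - 4*t^4 - 7*t^3 + 10*t^2 + 3*t - 4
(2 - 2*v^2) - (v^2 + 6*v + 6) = -3*v^2 - 6*v - 4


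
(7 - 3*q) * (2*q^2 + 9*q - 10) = -6*q^3 - 13*q^2 + 93*q - 70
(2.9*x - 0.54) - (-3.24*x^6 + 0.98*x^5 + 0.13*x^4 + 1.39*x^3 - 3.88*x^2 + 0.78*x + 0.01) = 3.24*x^6 - 0.98*x^5 - 0.13*x^4 - 1.39*x^3 + 3.88*x^2 + 2.12*x - 0.55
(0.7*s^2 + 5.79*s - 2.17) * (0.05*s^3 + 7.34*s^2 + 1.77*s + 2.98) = 0.035*s^5 + 5.4275*s^4 + 43.6291*s^3 - 3.5935*s^2 + 13.4133*s - 6.4666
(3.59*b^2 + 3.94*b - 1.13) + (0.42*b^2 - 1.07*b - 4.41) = 4.01*b^2 + 2.87*b - 5.54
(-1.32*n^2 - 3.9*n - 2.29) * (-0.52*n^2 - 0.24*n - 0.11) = 0.6864*n^4 + 2.3448*n^3 + 2.272*n^2 + 0.9786*n + 0.2519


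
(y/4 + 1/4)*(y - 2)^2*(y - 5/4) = y^4/4 - 17*y^3/16 + 15*y^2/16 + y - 5/4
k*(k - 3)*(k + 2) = k^3 - k^2 - 6*k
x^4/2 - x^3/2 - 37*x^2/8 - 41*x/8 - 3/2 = (x/2 + 1/2)*(x - 4)*(x + 1/2)*(x + 3/2)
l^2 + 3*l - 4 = (l - 1)*(l + 4)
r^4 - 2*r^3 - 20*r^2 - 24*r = r*(r - 6)*(r + 2)^2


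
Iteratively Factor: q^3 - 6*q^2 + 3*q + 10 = (q - 5)*(q^2 - q - 2) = (q - 5)*(q - 2)*(q + 1)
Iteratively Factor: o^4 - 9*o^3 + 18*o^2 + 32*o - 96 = (o - 4)*(o^3 - 5*o^2 - 2*o + 24) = (o - 4)^2*(o^2 - o - 6) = (o - 4)^2*(o - 3)*(o + 2)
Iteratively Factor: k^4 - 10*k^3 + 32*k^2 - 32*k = (k - 2)*(k^3 - 8*k^2 + 16*k) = k*(k - 2)*(k^2 - 8*k + 16) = k*(k - 4)*(k - 2)*(k - 4)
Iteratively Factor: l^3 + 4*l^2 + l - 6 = (l + 2)*(l^2 + 2*l - 3) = (l + 2)*(l + 3)*(l - 1)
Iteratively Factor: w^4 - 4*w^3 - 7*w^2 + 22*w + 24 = (w - 3)*(w^3 - w^2 - 10*w - 8) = (w - 3)*(w + 1)*(w^2 - 2*w - 8) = (w - 4)*(w - 3)*(w + 1)*(w + 2)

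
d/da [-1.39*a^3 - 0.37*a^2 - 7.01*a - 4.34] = -4.17*a^2 - 0.74*a - 7.01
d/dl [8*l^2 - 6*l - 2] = 16*l - 6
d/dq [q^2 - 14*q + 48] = 2*q - 14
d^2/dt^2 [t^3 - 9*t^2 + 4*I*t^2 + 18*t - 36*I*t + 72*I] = 6*t - 18 + 8*I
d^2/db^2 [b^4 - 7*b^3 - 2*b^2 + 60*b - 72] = 12*b^2 - 42*b - 4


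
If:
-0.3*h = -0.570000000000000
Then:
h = 1.90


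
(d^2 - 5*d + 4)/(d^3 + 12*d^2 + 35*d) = (d^2 - 5*d + 4)/(d*(d^2 + 12*d + 35))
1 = 1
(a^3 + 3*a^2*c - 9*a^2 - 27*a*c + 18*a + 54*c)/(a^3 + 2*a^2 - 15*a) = (a^2 + 3*a*c - 6*a - 18*c)/(a*(a + 5))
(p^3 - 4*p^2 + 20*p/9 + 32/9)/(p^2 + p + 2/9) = (3*p^2 - 14*p + 16)/(3*p + 1)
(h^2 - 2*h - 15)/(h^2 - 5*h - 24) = (h - 5)/(h - 8)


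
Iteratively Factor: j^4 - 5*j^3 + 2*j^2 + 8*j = (j - 2)*(j^3 - 3*j^2 - 4*j) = (j - 4)*(j - 2)*(j^2 + j) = (j - 4)*(j - 2)*(j + 1)*(j)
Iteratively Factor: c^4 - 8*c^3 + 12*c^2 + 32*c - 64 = (c - 2)*(c^3 - 6*c^2 + 32) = (c - 4)*(c - 2)*(c^2 - 2*c - 8) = (c - 4)^2*(c - 2)*(c + 2)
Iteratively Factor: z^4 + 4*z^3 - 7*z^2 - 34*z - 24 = (z - 3)*(z^3 + 7*z^2 + 14*z + 8) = (z - 3)*(z + 4)*(z^2 + 3*z + 2) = (z - 3)*(z + 2)*(z + 4)*(z + 1)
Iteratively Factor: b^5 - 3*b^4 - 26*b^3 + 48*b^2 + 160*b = (b - 5)*(b^4 + 2*b^3 - 16*b^2 - 32*b) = (b - 5)*(b + 2)*(b^3 - 16*b) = (b - 5)*(b - 4)*(b + 2)*(b^2 + 4*b) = b*(b - 5)*(b - 4)*(b + 2)*(b + 4)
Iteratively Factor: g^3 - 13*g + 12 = (g + 4)*(g^2 - 4*g + 3) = (g - 1)*(g + 4)*(g - 3)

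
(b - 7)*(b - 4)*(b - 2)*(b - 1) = b^4 - 14*b^3 + 63*b^2 - 106*b + 56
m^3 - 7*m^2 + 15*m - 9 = (m - 3)^2*(m - 1)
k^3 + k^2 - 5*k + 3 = (k - 1)^2*(k + 3)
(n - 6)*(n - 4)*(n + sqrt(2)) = n^3 - 10*n^2 + sqrt(2)*n^2 - 10*sqrt(2)*n + 24*n + 24*sqrt(2)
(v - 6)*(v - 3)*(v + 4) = v^3 - 5*v^2 - 18*v + 72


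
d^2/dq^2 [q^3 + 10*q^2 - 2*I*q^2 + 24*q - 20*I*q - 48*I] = 6*q + 20 - 4*I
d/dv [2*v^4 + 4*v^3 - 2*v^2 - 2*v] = 8*v^3 + 12*v^2 - 4*v - 2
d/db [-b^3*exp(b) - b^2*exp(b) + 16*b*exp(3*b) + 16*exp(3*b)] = (-b^3 - 4*b^2 + 48*b*exp(2*b) - 2*b + 64*exp(2*b))*exp(b)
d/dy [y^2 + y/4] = 2*y + 1/4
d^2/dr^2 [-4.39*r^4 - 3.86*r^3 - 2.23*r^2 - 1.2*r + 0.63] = -52.68*r^2 - 23.16*r - 4.46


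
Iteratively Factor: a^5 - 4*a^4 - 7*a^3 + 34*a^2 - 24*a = (a - 4)*(a^4 - 7*a^2 + 6*a) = (a - 4)*(a - 2)*(a^3 + 2*a^2 - 3*a) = (a - 4)*(a - 2)*(a - 1)*(a^2 + 3*a) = a*(a - 4)*(a - 2)*(a - 1)*(a + 3)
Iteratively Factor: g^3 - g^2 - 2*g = (g)*(g^2 - g - 2) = g*(g + 1)*(g - 2)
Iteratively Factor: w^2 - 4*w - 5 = (w + 1)*(w - 5)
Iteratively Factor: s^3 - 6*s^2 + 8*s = (s - 4)*(s^2 - 2*s) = s*(s - 4)*(s - 2)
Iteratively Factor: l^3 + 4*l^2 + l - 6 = (l - 1)*(l^2 + 5*l + 6) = (l - 1)*(l + 2)*(l + 3)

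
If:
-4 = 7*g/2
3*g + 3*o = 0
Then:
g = -8/7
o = 8/7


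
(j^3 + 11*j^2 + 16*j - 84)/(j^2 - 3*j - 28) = (-j^3 - 11*j^2 - 16*j + 84)/(-j^2 + 3*j + 28)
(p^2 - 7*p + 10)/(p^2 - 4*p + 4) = (p - 5)/(p - 2)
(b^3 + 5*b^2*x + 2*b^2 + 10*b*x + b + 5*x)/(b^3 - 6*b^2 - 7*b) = (b^2 + 5*b*x + b + 5*x)/(b*(b - 7))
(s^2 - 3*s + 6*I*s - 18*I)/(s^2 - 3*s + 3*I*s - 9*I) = (s + 6*I)/(s + 3*I)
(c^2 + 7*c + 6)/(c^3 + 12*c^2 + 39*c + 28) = (c + 6)/(c^2 + 11*c + 28)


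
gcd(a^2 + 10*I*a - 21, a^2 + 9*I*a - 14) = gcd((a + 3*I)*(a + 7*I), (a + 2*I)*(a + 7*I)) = a + 7*I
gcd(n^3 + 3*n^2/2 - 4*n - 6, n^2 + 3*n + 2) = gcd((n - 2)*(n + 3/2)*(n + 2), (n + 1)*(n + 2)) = n + 2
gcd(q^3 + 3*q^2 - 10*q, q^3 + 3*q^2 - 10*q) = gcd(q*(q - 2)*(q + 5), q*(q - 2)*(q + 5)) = q^3 + 3*q^2 - 10*q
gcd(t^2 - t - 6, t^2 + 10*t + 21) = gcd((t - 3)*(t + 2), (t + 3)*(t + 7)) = 1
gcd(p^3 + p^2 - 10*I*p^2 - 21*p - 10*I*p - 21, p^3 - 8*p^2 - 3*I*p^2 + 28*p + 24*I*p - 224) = p - 7*I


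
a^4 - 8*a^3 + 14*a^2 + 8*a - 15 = (a - 5)*(a - 3)*(a - 1)*(a + 1)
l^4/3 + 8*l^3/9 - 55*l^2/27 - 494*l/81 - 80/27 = (l/3 + 1)*(l - 8/3)*(l + 2/3)*(l + 5/3)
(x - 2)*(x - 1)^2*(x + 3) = x^4 - x^3 - 7*x^2 + 13*x - 6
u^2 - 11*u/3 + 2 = (u - 3)*(u - 2/3)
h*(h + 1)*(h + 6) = h^3 + 7*h^2 + 6*h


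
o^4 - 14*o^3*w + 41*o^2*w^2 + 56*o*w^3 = o*(o - 8*w)*(o - 7*w)*(o + w)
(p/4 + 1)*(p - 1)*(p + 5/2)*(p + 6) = p^4/4 + 23*p^3/8 + 73*p^2/8 + 11*p/4 - 15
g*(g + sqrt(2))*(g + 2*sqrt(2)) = g^3 + 3*sqrt(2)*g^2 + 4*g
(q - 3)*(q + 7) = q^2 + 4*q - 21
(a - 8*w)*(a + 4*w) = a^2 - 4*a*w - 32*w^2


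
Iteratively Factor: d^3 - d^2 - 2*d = (d + 1)*(d^2 - 2*d) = d*(d + 1)*(d - 2)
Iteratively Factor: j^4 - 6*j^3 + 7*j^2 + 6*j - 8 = (j - 2)*(j^3 - 4*j^2 - j + 4) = (j - 2)*(j + 1)*(j^2 - 5*j + 4) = (j - 4)*(j - 2)*(j + 1)*(j - 1)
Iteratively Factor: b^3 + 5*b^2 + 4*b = (b + 1)*(b^2 + 4*b) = (b + 1)*(b + 4)*(b)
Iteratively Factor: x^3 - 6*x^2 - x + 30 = (x - 3)*(x^2 - 3*x - 10) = (x - 3)*(x + 2)*(x - 5)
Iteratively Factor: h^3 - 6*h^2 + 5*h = (h)*(h^2 - 6*h + 5) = h*(h - 1)*(h - 5)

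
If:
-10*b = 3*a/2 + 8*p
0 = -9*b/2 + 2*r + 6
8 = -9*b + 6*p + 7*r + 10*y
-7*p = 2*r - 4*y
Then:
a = 2912*y/243 - 7600/243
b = 668/81 - 376*y/81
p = 32*y/9 - 40/9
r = 140/9 - 94*y/9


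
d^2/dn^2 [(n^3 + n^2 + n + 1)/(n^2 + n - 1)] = 2*(2*n^3 + 3*n^2 + 9*n + 4)/(n^6 + 3*n^5 - 5*n^3 + 3*n - 1)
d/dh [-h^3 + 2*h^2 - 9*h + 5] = -3*h^2 + 4*h - 9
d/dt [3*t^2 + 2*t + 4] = 6*t + 2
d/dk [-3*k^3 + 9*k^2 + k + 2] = -9*k^2 + 18*k + 1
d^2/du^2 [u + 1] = 0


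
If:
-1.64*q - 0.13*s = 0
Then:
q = -0.0792682926829268*s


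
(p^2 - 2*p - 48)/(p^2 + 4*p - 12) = (p - 8)/(p - 2)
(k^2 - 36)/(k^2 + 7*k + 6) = (k - 6)/(k + 1)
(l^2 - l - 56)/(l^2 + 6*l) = (l^2 - l - 56)/(l*(l + 6))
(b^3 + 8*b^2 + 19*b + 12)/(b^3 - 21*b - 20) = (b + 3)/(b - 5)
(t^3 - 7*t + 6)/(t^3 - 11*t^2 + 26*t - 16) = (t + 3)/(t - 8)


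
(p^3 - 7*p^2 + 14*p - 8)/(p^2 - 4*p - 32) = (-p^3 + 7*p^2 - 14*p + 8)/(-p^2 + 4*p + 32)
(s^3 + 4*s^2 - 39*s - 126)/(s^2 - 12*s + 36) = (s^2 + 10*s + 21)/(s - 6)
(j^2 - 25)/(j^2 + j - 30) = (j + 5)/(j + 6)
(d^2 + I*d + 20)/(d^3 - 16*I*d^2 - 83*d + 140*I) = (d + 5*I)/(d^2 - 12*I*d - 35)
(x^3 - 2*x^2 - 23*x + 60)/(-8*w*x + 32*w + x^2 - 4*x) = (x^2 + 2*x - 15)/(-8*w + x)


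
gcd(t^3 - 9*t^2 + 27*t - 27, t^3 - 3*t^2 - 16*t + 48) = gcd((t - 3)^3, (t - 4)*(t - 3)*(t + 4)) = t - 3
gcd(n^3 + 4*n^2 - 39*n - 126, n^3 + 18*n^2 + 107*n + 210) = n + 7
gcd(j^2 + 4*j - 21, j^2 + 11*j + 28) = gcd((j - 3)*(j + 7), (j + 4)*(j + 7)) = j + 7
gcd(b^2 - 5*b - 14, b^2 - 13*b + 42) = b - 7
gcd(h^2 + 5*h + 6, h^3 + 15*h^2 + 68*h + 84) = h + 2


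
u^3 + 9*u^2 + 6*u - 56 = (u - 2)*(u + 4)*(u + 7)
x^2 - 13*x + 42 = (x - 7)*(x - 6)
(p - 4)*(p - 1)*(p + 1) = p^3 - 4*p^2 - p + 4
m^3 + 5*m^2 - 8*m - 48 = (m - 3)*(m + 4)^2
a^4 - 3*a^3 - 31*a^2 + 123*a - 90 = (a - 5)*(a - 3)*(a - 1)*(a + 6)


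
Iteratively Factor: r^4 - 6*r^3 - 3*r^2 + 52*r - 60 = (r - 2)*(r^3 - 4*r^2 - 11*r + 30) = (r - 5)*(r - 2)*(r^2 + r - 6) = (r - 5)*(r - 2)^2*(r + 3)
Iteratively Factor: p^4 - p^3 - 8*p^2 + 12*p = (p - 2)*(p^3 + p^2 - 6*p) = p*(p - 2)*(p^2 + p - 6) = p*(p - 2)*(p + 3)*(p - 2)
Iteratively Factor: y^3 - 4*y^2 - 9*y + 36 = (y + 3)*(y^2 - 7*y + 12) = (y - 3)*(y + 3)*(y - 4)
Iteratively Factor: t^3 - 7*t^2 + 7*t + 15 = (t - 3)*(t^2 - 4*t - 5) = (t - 5)*(t - 3)*(t + 1)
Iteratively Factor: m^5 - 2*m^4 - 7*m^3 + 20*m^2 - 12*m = (m - 2)*(m^4 - 7*m^2 + 6*m) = (m - 2)^2*(m^3 + 2*m^2 - 3*m) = m*(m - 2)^2*(m^2 + 2*m - 3) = m*(m - 2)^2*(m - 1)*(m + 3)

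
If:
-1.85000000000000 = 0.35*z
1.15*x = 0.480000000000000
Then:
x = 0.42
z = -5.29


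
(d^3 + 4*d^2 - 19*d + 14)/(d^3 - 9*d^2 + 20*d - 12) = (d + 7)/(d - 6)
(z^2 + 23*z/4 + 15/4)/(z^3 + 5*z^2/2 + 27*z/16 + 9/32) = 8*(z + 5)/(8*z^2 + 14*z + 3)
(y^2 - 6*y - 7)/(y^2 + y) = (y - 7)/y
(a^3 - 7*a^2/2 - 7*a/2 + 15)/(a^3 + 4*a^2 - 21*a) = (a^2 - a/2 - 5)/(a*(a + 7))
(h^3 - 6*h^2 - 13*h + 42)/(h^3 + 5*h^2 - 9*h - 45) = (h^2 - 9*h + 14)/(h^2 + 2*h - 15)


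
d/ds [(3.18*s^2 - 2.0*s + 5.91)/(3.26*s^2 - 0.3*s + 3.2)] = (5.566*s^2 - 18.1812*s - 4.627)/(10.6276*s^4 - 1.956*s^3 + 20.954*s^2 - 1.92*s + 10.24)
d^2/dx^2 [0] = 0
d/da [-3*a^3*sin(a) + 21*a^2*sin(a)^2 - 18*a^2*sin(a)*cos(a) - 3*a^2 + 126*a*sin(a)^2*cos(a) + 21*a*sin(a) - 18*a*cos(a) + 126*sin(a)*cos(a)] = -3*a^3*cos(a) - 9*a^2*sin(a) + 21*a^2*sin(2*a) - 18*a^2*cos(2*a) - 27*a*sin(a)/2 - 18*a*sin(2*a) + 189*a*sin(3*a)/2 + 21*a*cos(a) - 21*a*cos(2*a) + 15*a + 21*sin(a) + 27*cos(a)/2 + 126*cos(2*a) - 63*cos(3*a)/2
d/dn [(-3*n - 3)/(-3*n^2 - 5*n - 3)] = 3*(3*n^2 + 5*n - (n + 1)*(6*n + 5) + 3)/(3*n^2 + 5*n + 3)^2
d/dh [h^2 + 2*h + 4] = 2*h + 2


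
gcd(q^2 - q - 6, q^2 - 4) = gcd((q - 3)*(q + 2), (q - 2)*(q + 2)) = q + 2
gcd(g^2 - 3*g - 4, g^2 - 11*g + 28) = g - 4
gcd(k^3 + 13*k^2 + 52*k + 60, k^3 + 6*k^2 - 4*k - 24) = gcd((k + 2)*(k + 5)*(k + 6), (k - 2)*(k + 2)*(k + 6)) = k^2 + 8*k + 12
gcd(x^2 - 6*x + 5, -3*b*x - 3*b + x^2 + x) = 1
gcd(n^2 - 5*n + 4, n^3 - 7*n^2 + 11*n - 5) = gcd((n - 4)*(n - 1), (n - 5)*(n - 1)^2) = n - 1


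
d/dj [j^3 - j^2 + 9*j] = 3*j^2 - 2*j + 9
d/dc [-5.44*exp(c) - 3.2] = -5.44*exp(c)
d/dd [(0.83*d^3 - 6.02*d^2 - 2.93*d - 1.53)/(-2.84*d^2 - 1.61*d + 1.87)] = (-2.3572*d^4 - 2.6726*d^3 + 6.0273*d^2 - 31.2052*d - 7.9424)/(8.0656*d^4 + 9.1448*d^3 - 8.0295*d^2 - 6.0214*d + 3.4969)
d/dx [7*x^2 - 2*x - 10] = 14*x - 2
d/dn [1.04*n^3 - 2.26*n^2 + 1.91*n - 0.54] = 3.12*n^2 - 4.52*n + 1.91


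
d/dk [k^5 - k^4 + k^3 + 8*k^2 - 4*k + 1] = 5*k^4 - 4*k^3 + 3*k^2 + 16*k - 4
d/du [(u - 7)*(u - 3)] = 2*u - 10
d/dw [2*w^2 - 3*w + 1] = 4*w - 3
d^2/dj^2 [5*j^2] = 10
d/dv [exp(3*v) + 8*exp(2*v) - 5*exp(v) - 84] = (3*exp(2*v) + 16*exp(v) - 5)*exp(v)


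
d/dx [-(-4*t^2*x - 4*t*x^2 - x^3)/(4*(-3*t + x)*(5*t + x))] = (-60*t^4 - 120*t^3*x - 41*t^2*x^2 + 4*t*x^3 + x^4)/(4*(225*t^4 - 60*t^3*x - 26*t^2*x^2 + 4*t*x^3 + x^4))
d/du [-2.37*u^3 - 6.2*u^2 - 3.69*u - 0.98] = -7.11*u^2 - 12.4*u - 3.69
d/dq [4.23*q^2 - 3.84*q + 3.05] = 8.46*q - 3.84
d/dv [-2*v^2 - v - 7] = -4*v - 1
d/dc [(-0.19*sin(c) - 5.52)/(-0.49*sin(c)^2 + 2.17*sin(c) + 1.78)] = (-0.0931*sin(c)^2 - 5.4096*sin(c) + 11.6402)*cos(c)/(0.2401*sin(c)^4 - 2.1266*sin(c)^3 + 2.9645*sin(c)^2 + 7.7252*sin(c) + 3.1684)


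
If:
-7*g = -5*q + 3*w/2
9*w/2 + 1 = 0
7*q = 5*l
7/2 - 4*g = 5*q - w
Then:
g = 65/198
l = 2723/4950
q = 389/990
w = -2/9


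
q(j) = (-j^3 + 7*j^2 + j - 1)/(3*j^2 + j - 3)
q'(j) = (-6*j - 1)*(-j^3 + 7*j^2 + j - 1)/(3*j^2 + j - 3)^2 + (-3*j^2 + 14*j + 1)/(3*j^2 + j - 3)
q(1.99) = 1.92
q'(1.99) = -0.72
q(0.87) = 32.05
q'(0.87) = -1339.43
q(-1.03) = -7.66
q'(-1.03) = 66.42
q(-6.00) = 4.66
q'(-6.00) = -0.28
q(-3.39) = 4.09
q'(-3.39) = -0.06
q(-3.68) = 4.12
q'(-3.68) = -0.12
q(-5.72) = 4.58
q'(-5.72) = -0.28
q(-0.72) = -1.05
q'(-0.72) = 6.53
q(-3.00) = 4.10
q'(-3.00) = 0.08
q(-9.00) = 5.57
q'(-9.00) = -0.32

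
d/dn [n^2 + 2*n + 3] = 2*n + 2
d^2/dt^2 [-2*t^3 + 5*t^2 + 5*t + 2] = 10 - 12*t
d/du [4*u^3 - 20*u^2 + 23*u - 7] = 12*u^2 - 40*u + 23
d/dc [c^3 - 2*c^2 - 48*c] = 3*c^2 - 4*c - 48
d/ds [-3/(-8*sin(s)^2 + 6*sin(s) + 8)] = 3*(3 - 8*sin(s))*cos(s)/(2*(3*sin(s) + 4*cos(s)^2)^2)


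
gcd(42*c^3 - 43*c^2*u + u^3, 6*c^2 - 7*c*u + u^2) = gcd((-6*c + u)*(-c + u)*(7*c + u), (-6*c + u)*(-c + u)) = 6*c^2 - 7*c*u + u^2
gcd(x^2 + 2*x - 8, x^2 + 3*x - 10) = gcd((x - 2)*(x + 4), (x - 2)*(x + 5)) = x - 2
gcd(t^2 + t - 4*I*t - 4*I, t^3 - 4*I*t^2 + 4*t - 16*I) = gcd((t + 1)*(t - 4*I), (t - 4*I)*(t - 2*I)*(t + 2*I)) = t - 4*I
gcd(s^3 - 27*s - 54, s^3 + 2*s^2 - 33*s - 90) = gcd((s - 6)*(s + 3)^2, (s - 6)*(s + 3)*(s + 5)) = s^2 - 3*s - 18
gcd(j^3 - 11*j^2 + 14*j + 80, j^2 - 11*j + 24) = j - 8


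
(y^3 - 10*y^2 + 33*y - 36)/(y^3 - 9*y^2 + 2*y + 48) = (y^2 - 7*y + 12)/(y^2 - 6*y - 16)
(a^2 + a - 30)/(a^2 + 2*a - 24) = (a - 5)/(a - 4)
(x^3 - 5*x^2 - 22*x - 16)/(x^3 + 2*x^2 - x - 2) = (x - 8)/(x - 1)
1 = 1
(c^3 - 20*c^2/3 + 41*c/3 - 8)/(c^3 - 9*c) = (3*c^2 - 11*c + 8)/(3*c*(c + 3))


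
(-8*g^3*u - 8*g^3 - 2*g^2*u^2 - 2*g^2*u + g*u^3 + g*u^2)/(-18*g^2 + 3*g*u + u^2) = g*(-8*g^2*u - 8*g^2 - 2*g*u^2 - 2*g*u + u^3 + u^2)/(-18*g^2 + 3*g*u + u^2)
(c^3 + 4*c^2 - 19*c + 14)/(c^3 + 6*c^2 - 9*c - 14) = (c - 1)/(c + 1)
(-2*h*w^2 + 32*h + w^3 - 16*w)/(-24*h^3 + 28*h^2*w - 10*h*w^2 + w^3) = (w^2 - 16)/(12*h^2 - 8*h*w + w^2)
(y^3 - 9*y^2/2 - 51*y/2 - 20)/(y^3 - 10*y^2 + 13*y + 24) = (y + 5/2)/(y - 3)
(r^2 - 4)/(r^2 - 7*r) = (r^2 - 4)/(r*(r - 7))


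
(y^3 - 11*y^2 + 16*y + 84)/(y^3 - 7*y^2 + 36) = (y - 7)/(y - 3)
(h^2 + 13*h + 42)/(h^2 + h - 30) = (h + 7)/(h - 5)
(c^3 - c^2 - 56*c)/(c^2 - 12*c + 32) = c*(c + 7)/(c - 4)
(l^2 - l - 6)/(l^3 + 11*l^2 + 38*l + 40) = (l - 3)/(l^2 + 9*l + 20)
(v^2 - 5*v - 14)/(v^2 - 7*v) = (v + 2)/v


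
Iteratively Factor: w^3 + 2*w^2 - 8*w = (w)*(w^2 + 2*w - 8) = w*(w - 2)*(w + 4)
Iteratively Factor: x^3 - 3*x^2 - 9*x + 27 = (x + 3)*(x^2 - 6*x + 9) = (x - 3)*(x + 3)*(x - 3)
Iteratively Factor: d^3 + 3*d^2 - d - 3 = (d - 1)*(d^2 + 4*d + 3) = (d - 1)*(d + 1)*(d + 3)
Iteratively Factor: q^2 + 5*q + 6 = (q + 3)*(q + 2)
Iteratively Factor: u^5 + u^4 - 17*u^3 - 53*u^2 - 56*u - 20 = (u - 5)*(u^4 + 6*u^3 + 13*u^2 + 12*u + 4) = (u - 5)*(u + 2)*(u^3 + 4*u^2 + 5*u + 2) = (u - 5)*(u + 1)*(u + 2)*(u^2 + 3*u + 2) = (u - 5)*(u + 1)^2*(u + 2)*(u + 2)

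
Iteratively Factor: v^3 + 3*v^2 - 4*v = (v + 4)*(v^2 - v) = v*(v + 4)*(v - 1)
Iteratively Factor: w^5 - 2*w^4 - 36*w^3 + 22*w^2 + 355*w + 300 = (w + 4)*(w^4 - 6*w^3 - 12*w^2 + 70*w + 75) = (w - 5)*(w + 4)*(w^3 - w^2 - 17*w - 15) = (w - 5)^2*(w + 4)*(w^2 + 4*w + 3) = (w - 5)^2*(w + 1)*(w + 4)*(w + 3)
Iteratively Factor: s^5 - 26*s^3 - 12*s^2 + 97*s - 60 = (s + 3)*(s^4 - 3*s^3 - 17*s^2 + 39*s - 20) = (s - 1)*(s + 3)*(s^3 - 2*s^2 - 19*s + 20) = (s - 1)*(s + 3)*(s + 4)*(s^2 - 6*s + 5) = (s - 1)^2*(s + 3)*(s + 4)*(s - 5)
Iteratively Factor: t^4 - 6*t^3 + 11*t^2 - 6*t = (t - 1)*(t^3 - 5*t^2 + 6*t) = (t - 2)*(t - 1)*(t^2 - 3*t) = t*(t - 2)*(t - 1)*(t - 3)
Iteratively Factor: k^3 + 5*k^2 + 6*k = (k + 2)*(k^2 + 3*k) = (k + 2)*(k + 3)*(k)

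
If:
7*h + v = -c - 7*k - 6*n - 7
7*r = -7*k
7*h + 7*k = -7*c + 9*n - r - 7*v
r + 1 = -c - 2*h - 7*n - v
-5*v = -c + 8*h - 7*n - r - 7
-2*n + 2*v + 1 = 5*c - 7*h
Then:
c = 2083/77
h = 2412/77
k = -1649/77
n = -670/77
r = 1649/77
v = -3943/77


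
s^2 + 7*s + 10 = (s + 2)*(s + 5)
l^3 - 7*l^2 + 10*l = l*(l - 5)*(l - 2)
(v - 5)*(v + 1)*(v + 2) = v^3 - 2*v^2 - 13*v - 10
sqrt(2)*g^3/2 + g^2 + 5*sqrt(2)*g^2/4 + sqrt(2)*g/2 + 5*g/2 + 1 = (g + 1/2)*(g + 2)*(sqrt(2)*g/2 + 1)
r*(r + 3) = r^2 + 3*r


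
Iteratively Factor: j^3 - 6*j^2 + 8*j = (j)*(j^2 - 6*j + 8) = j*(j - 2)*(j - 4)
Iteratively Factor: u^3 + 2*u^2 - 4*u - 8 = (u - 2)*(u^2 + 4*u + 4) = (u - 2)*(u + 2)*(u + 2)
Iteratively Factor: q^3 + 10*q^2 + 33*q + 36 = (q + 3)*(q^2 + 7*q + 12) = (q + 3)^2*(q + 4)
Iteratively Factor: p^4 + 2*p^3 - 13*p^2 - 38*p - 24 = (p + 3)*(p^3 - p^2 - 10*p - 8) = (p + 2)*(p + 3)*(p^2 - 3*p - 4) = (p + 1)*(p + 2)*(p + 3)*(p - 4)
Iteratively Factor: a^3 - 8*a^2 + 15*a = (a - 5)*(a^2 - 3*a) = (a - 5)*(a - 3)*(a)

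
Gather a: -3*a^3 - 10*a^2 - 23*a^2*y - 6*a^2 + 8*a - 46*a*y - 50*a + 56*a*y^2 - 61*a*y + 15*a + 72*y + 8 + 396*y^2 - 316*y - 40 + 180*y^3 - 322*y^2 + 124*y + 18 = -3*a^3 + a^2*(-23*y - 16) + a*(56*y^2 - 107*y - 27) + 180*y^3 + 74*y^2 - 120*y - 14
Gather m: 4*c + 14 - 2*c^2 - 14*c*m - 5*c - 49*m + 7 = -2*c^2 - c + m*(-14*c - 49) + 21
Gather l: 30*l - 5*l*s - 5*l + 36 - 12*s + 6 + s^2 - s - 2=l*(25 - 5*s) + s^2 - 13*s + 40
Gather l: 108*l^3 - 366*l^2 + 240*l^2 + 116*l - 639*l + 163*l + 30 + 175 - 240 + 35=108*l^3 - 126*l^2 - 360*l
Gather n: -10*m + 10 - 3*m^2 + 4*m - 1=-3*m^2 - 6*m + 9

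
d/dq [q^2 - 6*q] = 2*q - 6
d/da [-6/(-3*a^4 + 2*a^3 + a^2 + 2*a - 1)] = 12*(-6*a^3 + 3*a^2 + a + 1)/(-3*a^4 + 2*a^3 + a^2 + 2*a - 1)^2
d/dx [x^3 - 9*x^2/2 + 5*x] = 3*x^2 - 9*x + 5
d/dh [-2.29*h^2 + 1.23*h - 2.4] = 1.23 - 4.58*h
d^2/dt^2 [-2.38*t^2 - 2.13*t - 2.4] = -4.76000000000000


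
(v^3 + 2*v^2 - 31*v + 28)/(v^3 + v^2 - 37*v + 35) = (v - 4)/(v - 5)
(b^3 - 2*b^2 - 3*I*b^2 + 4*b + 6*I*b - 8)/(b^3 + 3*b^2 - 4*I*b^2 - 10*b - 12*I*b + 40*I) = (b + I)/(b + 5)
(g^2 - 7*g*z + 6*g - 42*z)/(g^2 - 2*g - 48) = (g - 7*z)/(g - 8)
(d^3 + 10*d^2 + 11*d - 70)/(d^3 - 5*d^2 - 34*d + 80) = (d + 7)/(d - 8)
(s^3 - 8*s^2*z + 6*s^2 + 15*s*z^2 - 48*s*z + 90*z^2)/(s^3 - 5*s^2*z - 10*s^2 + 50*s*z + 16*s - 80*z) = (s^2 - 3*s*z + 6*s - 18*z)/(s^2 - 10*s + 16)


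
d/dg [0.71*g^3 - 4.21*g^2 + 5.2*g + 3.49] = 2.13*g^2 - 8.42*g + 5.2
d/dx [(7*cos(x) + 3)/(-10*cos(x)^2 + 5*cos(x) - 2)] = (-70*cos(x)^2 - 60*cos(x) + 29)*sin(x)/(10*sin(x)^2 + 5*cos(x) - 12)^2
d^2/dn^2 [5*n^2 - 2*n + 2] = 10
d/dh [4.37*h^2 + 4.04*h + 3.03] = 8.74*h + 4.04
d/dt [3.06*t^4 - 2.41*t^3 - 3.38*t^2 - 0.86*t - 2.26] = 12.24*t^3 - 7.23*t^2 - 6.76*t - 0.86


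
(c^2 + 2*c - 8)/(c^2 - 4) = (c + 4)/(c + 2)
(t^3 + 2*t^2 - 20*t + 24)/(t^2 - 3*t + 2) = (t^2 + 4*t - 12)/(t - 1)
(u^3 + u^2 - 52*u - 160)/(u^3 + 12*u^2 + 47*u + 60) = (u - 8)/(u + 3)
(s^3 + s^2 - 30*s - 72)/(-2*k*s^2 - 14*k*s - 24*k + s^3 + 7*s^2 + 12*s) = (s - 6)/(-2*k + s)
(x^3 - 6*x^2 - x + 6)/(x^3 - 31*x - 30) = (x - 1)/(x + 5)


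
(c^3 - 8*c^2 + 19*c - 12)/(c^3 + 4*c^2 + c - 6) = (c^2 - 7*c + 12)/(c^2 + 5*c + 6)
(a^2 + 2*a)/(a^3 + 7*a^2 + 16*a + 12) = a/(a^2 + 5*a + 6)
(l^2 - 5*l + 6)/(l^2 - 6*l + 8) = (l - 3)/(l - 4)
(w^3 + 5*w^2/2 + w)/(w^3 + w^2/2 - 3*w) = (2*w + 1)/(2*w - 3)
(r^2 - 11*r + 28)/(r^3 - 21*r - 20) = (-r^2 + 11*r - 28)/(-r^3 + 21*r + 20)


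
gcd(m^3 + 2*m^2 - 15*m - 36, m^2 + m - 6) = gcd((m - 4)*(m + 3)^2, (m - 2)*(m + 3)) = m + 3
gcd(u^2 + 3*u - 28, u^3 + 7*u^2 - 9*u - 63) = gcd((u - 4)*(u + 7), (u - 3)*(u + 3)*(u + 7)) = u + 7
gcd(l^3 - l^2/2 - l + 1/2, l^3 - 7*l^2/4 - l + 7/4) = l^2 - 1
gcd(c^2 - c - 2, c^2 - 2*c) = c - 2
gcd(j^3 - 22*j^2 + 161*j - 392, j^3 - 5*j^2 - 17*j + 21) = j - 7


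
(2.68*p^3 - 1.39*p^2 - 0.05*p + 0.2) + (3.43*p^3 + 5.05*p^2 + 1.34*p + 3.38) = 6.11*p^3 + 3.66*p^2 + 1.29*p + 3.58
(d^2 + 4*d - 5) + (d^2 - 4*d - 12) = 2*d^2 - 17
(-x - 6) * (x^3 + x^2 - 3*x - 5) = -x^4 - 7*x^3 - 3*x^2 + 23*x + 30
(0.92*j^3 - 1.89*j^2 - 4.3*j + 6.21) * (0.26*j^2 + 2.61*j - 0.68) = 0.2392*j^5 + 1.9098*j^4 - 6.6765*j^3 - 8.3232*j^2 + 19.1321*j - 4.2228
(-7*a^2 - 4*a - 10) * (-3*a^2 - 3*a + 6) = 21*a^4 + 33*a^3 + 6*a - 60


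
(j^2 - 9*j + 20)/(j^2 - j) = (j^2 - 9*j + 20)/(j*(j - 1))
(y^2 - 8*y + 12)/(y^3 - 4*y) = (y - 6)/(y*(y + 2))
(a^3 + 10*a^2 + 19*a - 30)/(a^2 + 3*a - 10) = (a^2 + 5*a - 6)/(a - 2)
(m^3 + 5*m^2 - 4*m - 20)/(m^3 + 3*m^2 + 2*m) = (m^2 + 3*m - 10)/(m*(m + 1))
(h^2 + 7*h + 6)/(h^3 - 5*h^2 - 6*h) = (h + 6)/(h*(h - 6))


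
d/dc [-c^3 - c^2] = c*(-3*c - 2)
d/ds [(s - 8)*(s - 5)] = 2*s - 13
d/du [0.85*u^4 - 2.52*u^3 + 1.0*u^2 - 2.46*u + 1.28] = 3.4*u^3 - 7.56*u^2 + 2.0*u - 2.46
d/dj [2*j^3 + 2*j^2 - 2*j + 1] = 6*j^2 + 4*j - 2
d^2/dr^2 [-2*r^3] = -12*r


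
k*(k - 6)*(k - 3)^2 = k^4 - 12*k^3 + 45*k^2 - 54*k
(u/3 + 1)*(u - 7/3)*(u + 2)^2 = u^4/3 + 14*u^3/9 - u^2/9 - 76*u/9 - 28/3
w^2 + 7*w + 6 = (w + 1)*(w + 6)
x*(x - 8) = x^2 - 8*x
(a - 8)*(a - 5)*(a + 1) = a^3 - 12*a^2 + 27*a + 40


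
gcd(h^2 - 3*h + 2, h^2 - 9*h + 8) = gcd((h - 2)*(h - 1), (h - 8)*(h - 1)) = h - 1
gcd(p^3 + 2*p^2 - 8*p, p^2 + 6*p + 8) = p + 4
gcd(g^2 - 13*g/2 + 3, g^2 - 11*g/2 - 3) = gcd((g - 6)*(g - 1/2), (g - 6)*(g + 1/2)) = g - 6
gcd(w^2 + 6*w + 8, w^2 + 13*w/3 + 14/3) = w + 2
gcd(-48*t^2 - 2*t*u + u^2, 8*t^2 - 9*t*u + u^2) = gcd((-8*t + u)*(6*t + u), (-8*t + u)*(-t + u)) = 8*t - u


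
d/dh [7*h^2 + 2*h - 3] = 14*h + 2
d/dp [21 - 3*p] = -3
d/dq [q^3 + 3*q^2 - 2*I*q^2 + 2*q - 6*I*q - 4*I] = 3*q^2 + q*(6 - 4*I) + 2 - 6*I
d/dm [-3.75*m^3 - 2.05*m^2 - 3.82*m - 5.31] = -11.25*m^2 - 4.1*m - 3.82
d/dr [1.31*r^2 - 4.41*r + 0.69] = 2.62*r - 4.41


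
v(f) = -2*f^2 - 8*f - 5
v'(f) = -4*f - 8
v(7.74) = -186.74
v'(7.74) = -38.96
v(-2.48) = 2.54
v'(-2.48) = 1.92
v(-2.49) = 2.52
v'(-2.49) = 1.96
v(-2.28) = 2.84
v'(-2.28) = 1.12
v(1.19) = -17.35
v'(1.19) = -12.76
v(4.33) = -77.14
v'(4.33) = -25.32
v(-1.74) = 2.86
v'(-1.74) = -1.04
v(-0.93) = 0.71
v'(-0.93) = -4.28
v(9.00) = -239.00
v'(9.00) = -44.00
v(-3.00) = 1.00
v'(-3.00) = 4.00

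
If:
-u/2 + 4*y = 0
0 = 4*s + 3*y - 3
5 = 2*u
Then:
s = 33/64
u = 5/2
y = 5/16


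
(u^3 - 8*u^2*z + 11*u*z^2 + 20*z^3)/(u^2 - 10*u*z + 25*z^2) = (-u^2 + 3*u*z + 4*z^2)/(-u + 5*z)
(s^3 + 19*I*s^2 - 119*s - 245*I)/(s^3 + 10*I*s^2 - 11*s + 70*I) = (s + 7*I)/(s - 2*I)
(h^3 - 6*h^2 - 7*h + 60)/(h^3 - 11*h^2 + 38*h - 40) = (h + 3)/(h - 2)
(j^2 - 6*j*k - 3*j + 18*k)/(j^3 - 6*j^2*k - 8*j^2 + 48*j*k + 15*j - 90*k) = 1/(j - 5)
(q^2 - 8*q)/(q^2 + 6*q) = (q - 8)/(q + 6)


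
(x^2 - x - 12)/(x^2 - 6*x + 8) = (x + 3)/(x - 2)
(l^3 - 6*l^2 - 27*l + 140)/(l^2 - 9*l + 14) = (l^2 + l - 20)/(l - 2)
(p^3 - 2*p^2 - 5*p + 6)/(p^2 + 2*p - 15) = (p^2 + p - 2)/(p + 5)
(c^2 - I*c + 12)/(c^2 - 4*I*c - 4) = (-c^2 + I*c - 12)/(-c^2 + 4*I*c + 4)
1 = 1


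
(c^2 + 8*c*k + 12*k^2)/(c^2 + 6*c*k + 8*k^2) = (c + 6*k)/(c + 4*k)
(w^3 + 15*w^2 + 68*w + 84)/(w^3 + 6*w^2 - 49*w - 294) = (w + 2)/(w - 7)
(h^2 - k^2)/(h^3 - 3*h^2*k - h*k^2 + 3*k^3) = 1/(h - 3*k)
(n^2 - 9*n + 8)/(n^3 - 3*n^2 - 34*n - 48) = (n - 1)/(n^2 + 5*n + 6)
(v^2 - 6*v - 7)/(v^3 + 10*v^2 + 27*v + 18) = (v - 7)/(v^2 + 9*v + 18)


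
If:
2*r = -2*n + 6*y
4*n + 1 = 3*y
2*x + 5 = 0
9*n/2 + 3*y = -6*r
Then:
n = -14/53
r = 11/53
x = -5/2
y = -1/53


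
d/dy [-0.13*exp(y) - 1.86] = -0.13*exp(y)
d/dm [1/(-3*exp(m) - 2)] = 3*exp(m)/(3*exp(m) + 2)^2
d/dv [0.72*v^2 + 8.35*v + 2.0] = 1.44*v + 8.35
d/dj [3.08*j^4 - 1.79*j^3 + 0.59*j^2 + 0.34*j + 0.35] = 12.32*j^3 - 5.37*j^2 + 1.18*j + 0.34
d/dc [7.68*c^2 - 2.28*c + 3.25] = 15.36*c - 2.28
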